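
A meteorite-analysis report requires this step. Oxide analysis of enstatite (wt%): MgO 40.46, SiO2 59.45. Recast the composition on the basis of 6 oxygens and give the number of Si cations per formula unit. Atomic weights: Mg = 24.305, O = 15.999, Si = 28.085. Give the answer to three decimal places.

MgO: 40.46/40.304 = 1.00387 mol → 1.00387 mol Mg, 1.00387 mol O.
SiO2: 59.45/60.083 = 0.98946 mol → 0.98946 mol Si, 1.97892 mol O.
Total oxygen = 2.98279 mol. Normalization factor = 6/2.98279 = 2.01154.
Si per 6 O = 0.98946 × 2.01154 = 1.990.

1.990 Si apfu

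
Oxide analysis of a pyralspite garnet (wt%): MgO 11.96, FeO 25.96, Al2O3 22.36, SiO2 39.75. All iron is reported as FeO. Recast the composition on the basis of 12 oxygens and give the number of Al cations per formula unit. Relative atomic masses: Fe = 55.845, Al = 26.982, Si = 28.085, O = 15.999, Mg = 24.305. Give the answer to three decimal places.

MgO: 11.96/40.304 = 0.29674 mol → 0.29674 mol Mg, 0.29674 mol O.
FeO: 25.96/71.844 = 0.36134 mol → 0.36134 mol Fe, 0.36134 mol O.
Al2O3: 22.36/101.961 = 0.21930 mol → 0.43860 mol Al, 0.65790 mol O.
SiO2: 39.75/60.083 = 0.66158 mol → 0.66158 mol Si, 1.32316 mol O.
Total oxygen = 2.63914 mol. Normalization factor = 12/2.63914 = 4.54694.
Al per 12 O = 0.43860 × 4.54694 = 1.994.

1.994 Al apfu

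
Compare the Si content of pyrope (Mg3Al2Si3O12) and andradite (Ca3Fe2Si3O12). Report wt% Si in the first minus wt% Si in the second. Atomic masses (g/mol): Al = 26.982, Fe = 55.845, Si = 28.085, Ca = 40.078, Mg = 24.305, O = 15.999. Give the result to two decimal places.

M(Mg3Al2Si3O12) = 403.122 g/mol, so wt% Si = 84.255/403.122 × 100 = 20.90%.
M(Ca3Fe2Si3O12) = 508.167 g/mol, so wt% Si = 84.255/508.167 × 100 = 16.58%.
20.90 − 16.58 = 4.32 pp.

4.32 percentage points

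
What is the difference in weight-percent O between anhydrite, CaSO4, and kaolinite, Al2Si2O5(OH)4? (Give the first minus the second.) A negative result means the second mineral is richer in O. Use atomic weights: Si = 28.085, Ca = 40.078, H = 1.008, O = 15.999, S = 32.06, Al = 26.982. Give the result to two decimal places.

M(CaSO4) = 136.134 g/mol, so wt% O = 63.996/136.134 × 100 = 47.01%.
M(Al2Si2O5(OH)4) = 258.157 g/mol, so wt% O = 143.991/258.157 × 100 = 55.78%.
47.01 − 55.78 = -8.77 pp.

-8.77 percentage points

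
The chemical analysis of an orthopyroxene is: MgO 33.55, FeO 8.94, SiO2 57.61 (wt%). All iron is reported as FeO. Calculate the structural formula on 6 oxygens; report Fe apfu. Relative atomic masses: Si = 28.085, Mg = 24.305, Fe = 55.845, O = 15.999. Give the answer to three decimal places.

0.260 Fe apfu

33.55 wt% MgO ÷ 40.304 g/mol = 0.83242 mol, giving 0.83242 Mg and 0.83242 O.
8.94 wt% FeO ÷ 71.844 g/mol = 0.12444 mol, giving 0.12444 Fe and 0.12444 O.
57.61 wt% SiO2 ÷ 60.083 g/mol = 0.95884 mol, giving 0.95884 Si and 1.91768 O.
Oxygen sums to 2.87454; scaling by 6/2.87454 = 2.08729 puts the formula on 6 O.
Fe: 0.12444 × 2.08729 = 0.260 atoms per formula unit.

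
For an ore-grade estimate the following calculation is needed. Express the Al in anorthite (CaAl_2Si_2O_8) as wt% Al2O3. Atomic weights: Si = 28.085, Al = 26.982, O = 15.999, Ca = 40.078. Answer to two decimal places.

36.65 wt%

Molar mass of CaAl_2Si_2O_8 = 1*40.078 + 2*26.982 + 2*28.085 + 8*15.999 = 278.204 g/mol.
Each formula unit contains 2 Al, equivalent to 2/2 = 1.0000 mol Al2O3.
M(Al2O3) = 2×26.982 + 3×15.999 = 101.961 g/mol.
Mass of Al2O3 per formula unit = 1.0000 × 101.961 = 101.961 g.
Al2O3 wt% = 101.961 / 278.204 × 100 = 36.65%.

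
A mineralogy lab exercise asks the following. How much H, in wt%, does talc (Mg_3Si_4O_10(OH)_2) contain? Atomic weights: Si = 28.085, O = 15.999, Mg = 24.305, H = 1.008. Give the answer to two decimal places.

Formula mass = 3*24.305 + 4*28.085 + 12*15.999 + 2*1.008 = 379.259 g/mol, of which 2.016 g is H.
So H makes up 2.016/379.259 = 0.0053 of the mass, i.e. 0.53%.

0.53 wt%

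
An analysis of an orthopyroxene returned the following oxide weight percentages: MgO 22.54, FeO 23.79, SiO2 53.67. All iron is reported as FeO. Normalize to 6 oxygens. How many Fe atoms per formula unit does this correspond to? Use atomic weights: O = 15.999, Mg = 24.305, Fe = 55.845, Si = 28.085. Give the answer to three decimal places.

22.54 wt% MgO ÷ 40.304 g/mol = 0.55925 mol, giving 0.55925 Mg and 0.55925 O.
23.79 wt% FeO ÷ 71.844 g/mol = 0.33113 mol, giving 0.33113 Fe and 0.33113 O.
53.67 wt% SiO2 ÷ 60.083 g/mol = 0.89326 mol, giving 0.89326 Si and 1.78652 O.
Oxygen sums to 2.67690; scaling by 6/2.67690 = 2.24140 puts the formula on 6 O.
Fe: 0.33113 × 2.24140 = 0.742 atoms per formula unit.

0.742 Fe apfu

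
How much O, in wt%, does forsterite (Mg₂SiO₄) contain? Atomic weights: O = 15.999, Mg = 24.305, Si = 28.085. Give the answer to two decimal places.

45.49 wt%

Molar mass of Mg₂SiO₄: 2*24.305 + 1*28.085 + 4*15.999 = 140.691 g/mol.
Mass of O per formula unit: 4 × 15.999 = 63.996 g.
Weight fraction O = 63.996 / 140.691 = 0.4549.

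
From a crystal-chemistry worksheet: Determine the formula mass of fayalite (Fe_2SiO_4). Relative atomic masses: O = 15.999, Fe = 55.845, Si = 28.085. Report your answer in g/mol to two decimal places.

203.77 g/mol

M = 2×55.845 + 1×28.085 + 4×15.999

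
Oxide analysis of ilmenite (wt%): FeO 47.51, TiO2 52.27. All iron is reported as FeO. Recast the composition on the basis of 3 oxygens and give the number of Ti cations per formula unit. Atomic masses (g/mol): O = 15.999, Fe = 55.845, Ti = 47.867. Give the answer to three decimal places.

0.997 Ti apfu

47.51 wt% FeO ÷ 71.844 g/mol = 0.66129 mol, giving 0.66129 Fe and 0.66129 O.
52.27 wt% TiO2 ÷ 79.865 g/mol = 0.65448 mol, giving 0.65448 Ti and 1.30896 O.
Oxygen sums to 1.97025; scaling by 3/1.97025 = 1.52265 puts the formula on 3 O.
Ti: 0.65448 × 1.52265 = 0.997 atoms per formula unit.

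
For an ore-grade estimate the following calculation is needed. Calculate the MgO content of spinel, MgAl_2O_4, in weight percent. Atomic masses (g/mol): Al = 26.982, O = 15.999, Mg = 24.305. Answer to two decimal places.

Formula mass = 142.265 g/mol.
1 Mg → 1.0000 mol MgO per formula unit; M(MgO) = 40.304, so MgO mass = 40.304 g.
40.304/142.265 × 100 = 28.33 wt%.

28.33 wt%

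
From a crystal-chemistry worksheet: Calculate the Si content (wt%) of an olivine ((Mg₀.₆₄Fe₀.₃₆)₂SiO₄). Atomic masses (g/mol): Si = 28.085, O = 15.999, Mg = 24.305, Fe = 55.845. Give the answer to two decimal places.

17.19 wt%

Molar mass of (Mg₀.₆₄Fe₀.₃₆)₂SiO₄: 1.28*24.305 + 0.72*55.845 + 1*28.085 + 4*15.999 = 163.400 g/mol.
Mass of Si per formula unit: 1 × 28.085 = 28.085 g.
Weight fraction Si = 28.085 / 163.400 = 0.1719.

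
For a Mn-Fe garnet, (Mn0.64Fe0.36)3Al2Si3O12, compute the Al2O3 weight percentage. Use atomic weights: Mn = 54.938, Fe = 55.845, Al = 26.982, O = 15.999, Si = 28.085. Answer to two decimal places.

20.56 wt%

Molar mass of (Mn0.64Fe0.36)3Al2Si3O12 = 1.92×54.938 + 1.08×55.845 + 2×26.982 + 3×28.085 + 12×15.999 = 496.001 g/mol.
Each formula unit contains 2 Al, equivalent to 2/2 = 1.0000 mol Al2O3.
M(Al2O3) = 2×26.982 + 3×15.999 = 101.961 g/mol.
Mass of Al2O3 per formula unit = 1.0000 × 101.961 = 101.961 g.
Al2O3 wt% = 101.961 / 496.001 × 100 = 20.56%.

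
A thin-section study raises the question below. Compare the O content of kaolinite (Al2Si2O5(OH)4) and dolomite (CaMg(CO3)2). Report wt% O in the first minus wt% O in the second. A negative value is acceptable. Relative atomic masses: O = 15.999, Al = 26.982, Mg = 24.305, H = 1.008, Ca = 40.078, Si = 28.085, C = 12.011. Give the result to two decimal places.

3.72 percentage points

First mineral: 143.991 g O in 258.157 g formula = 55.78 wt% O.
Second mineral: 95.994 g O in 184.399 g formula = 52.06 wt% O.
55.78% − 52.06% gives a difference of 3.72 percentage points.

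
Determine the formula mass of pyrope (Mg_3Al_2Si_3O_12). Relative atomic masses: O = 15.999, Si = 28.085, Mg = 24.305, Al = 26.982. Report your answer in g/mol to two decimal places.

403.12 g/mol

The formula mass is the sum 3·24.305 + 2·26.982 + 3·28.085 + 12·15.999.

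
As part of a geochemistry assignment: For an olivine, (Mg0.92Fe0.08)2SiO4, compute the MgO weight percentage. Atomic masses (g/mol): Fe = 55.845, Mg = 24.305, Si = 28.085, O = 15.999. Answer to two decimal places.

Formula mass = 145.737 g/mol.
1.84 Mg → 1.8400 mol MgO per formula unit; M(MgO) = 40.304, so MgO mass = 74.159 g.
74.159/145.737 × 100 = 50.89 wt%.

50.89 wt%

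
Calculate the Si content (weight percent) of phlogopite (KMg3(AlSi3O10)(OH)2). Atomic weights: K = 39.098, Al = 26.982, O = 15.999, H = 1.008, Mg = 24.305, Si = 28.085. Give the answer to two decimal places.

20.19 weight percent

Molar mass of KMg3(AlSi3O10)(OH)2: 1*39.098 + 3*24.305 + 1*26.982 + 3*28.085 + 12*15.999 + 2*1.008 = 417.254 g/mol.
Mass of Si per formula unit: 3 × 28.085 = 84.255 g.
Weight fraction Si = 84.255 / 417.254 = 0.2019.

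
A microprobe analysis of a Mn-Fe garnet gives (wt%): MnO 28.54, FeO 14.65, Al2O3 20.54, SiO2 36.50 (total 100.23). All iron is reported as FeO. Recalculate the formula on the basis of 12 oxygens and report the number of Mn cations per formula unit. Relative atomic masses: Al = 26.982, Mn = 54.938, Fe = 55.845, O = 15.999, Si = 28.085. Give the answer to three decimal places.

1.990 Mn apfu

28.54 wt% MnO ÷ 70.937 g/mol = 0.40233 mol, giving 0.40233 Mn and 0.40233 O.
14.65 wt% FeO ÷ 71.844 g/mol = 0.20391 mol, giving 0.20391 Fe and 0.20391 O.
20.54 wt% Al2O3 ÷ 101.961 g/mol = 0.20145 mol, giving 0.40290 Al and 0.60435 O.
36.50 wt% SiO2 ÷ 60.083 g/mol = 0.60749 mol, giving 0.60749 Si and 1.21498 O.
Oxygen sums to 2.42557; scaling by 12/2.42557 = 4.94729 puts the formula on 12 O.
Mn: 0.40233 × 4.94729 = 1.990 atoms per formula unit.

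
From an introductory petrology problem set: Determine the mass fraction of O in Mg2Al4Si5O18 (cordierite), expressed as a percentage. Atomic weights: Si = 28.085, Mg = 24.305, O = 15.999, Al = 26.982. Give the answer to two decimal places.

49.23 weight percent

M(Mg2Al4Si5O18) = 584.945 g/mol.
O contributes 18 × 15.999 = 287.982 g per mole.
287.982/584.945 = 0.4923 → 49.23%.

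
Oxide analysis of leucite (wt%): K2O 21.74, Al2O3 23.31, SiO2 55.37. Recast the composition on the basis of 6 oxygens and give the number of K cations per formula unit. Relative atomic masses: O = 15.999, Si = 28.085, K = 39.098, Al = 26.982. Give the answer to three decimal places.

1.004 K apfu

K2O: 21.74/94.195 = 0.23080 mol → 0.46160 mol K, 0.23080 mol O.
Al2O3: 23.31/101.961 = 0.22862 mol → 0.45724 mol Al, 0.68586 mol O.
SiO2: 55.37/60.083 = 0.92156 mol → 0.92156 mol Si, 1.84312 mol O.
Total oxygen = 2.75978 mol. Normalization factor = 6/2.75978 = 2.17409.
K per 6 O = 0.46160 × 2.17409 = 1.004.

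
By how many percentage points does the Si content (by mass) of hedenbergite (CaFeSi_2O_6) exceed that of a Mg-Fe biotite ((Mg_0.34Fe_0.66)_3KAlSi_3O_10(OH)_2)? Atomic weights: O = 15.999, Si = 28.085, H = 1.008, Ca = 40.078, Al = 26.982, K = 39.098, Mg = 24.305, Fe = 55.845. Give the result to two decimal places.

M(CaFeSi_2O_6) = 248.087 g/mol, so wt% Si = 56.170/248.087 × 100 = 22.64%.
M((Mg_0.34Fe_0.66)_3KAlSi_3O_10(OH)_2) = 479.703 g/mol, so wt% Si = 84.255/479.703 × 100 = 17.56%.
22.64 − 17.56 = 5.08 pp.

5.08 percentage points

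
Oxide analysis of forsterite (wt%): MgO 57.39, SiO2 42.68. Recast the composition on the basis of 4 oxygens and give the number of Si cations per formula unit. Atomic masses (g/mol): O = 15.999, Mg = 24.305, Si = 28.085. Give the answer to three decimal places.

0.999 Si apfu

MgO: 57.39/40.304 = 1.42393 mol → 1.42393 mol Mg, 1.42393 mol O.
SiO2: 42.68/60.083 = 0.71035 mol → 0.71035 mol Si, 1.42070 mol O.
Total oxygen = 2.84463 mol. Normalization factor = 4/2.84463 = 1.40616.
Si per 4 O = 0.71035 × 1.40616 = 0.999.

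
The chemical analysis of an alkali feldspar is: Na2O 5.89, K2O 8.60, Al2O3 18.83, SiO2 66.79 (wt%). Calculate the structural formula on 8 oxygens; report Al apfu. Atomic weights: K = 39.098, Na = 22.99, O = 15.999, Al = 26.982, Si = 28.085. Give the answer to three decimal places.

Na2O: 5.89/61.979 = 0.09503 mol → 0.19006 mol Na, 0.09503 mol O.
K2O: 8.60/94.195 = 0.09130 mol → 0.18260 mol K, 0.09130 mol O.
Al2O3: 18.83/101.961 = 0.18468 mol → 0.36936 mol Al, 0.55404 mol O.
SiO2: 66.79/60.083 = 1.11163 mol → 1.11163 mol Si, 2.22326 mol O.
Total oxygen = 2.96363 mol. Normalization factor = 8/2.96363 = 2.69939.
Al per 8 O = 0.36936 × 2.69939 = 0.997.

0.997 Al apfu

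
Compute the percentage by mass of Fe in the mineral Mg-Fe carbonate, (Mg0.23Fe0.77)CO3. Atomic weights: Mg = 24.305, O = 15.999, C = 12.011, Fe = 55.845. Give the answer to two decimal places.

39.60 weight percent

Molar mass of (Mg0.23Fe0.77)CO3: 0.23*24.305 + 0.77*55.845 + 1*12.011 + 3*15.999 = 108.599 g/mol.
Mass of Fe per formula unit: 0.77 × 55.845 = 43.001 g.
Weight fraction Fe = 43.001 / 108.599 = 0.3960.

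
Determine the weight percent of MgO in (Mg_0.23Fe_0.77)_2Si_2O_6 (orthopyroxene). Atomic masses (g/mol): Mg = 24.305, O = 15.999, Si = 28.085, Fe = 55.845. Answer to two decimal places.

M((Mg_0.23Fe_0.77)_2Si_2O_6) = 249.346 g/mol; M(MgO) = 40.304 g/mol.
Moles MgO per formula unit = 0.46 Mg ÷ 1 = 0.4600.
MgO fraction = (0.4600 × 40.304) / 249.346 = 18.540/249.346 = 0.0744.

7.44 wt%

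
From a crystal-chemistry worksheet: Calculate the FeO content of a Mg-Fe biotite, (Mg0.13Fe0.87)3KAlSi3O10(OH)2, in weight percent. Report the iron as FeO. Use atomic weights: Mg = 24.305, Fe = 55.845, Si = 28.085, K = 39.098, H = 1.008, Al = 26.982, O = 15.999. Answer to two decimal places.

M((Mg0.13Fe0.87)3KAlSi3O10(OH)2) = 499.573 g/mol; M(FeO) = 71.844 g/mol.
Moles FeO per formula unit = 2.61 Fe ÷ 1 = 2.6100.
FeO fraction = (2.6100 × 71.844) / 499.573 = 187.513/499.573 = 0.3753.

37.53 wt%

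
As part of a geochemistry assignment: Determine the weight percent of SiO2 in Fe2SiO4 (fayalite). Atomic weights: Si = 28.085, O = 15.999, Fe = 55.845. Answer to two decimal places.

Molar mass of Fe2SiO4 = 2·55.845 + 1·28.085 + 4·15.999 = 203.771 g/mol.
Each formula unit contains 1 Si, equivalent to 1/1 = 1.0000 mol SiO2.
M(SiO2) = 1×28.085 + 2×15.999 = 60.083 g/mol.
Mass of SiO2 per formula unit = 1.0000 × 60.083 = 60.083 g.
SiO2 wt% = 60.083 / 203.771 × 100 = 29.49%.

29.49 wt%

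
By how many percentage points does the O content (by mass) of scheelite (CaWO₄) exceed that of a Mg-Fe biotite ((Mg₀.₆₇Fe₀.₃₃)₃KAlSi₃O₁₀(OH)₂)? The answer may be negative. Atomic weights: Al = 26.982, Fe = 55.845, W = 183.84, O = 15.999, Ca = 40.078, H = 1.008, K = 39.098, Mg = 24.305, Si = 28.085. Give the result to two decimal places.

-20.58 percentage points

M(CaWO₄) = 287.914 g/mol, so wt% O = 63.996/287.914 × 100 = 22.23%.
M((Mg₀.₆₇Fe₀.₃₃)₃KAlSi₃O₁₀(OH)₂) = 448.479 g/mol, so wt% O = 191.988/448.479 × 100 = 42.81%.
22.23 − 42.81 = -20.58 pp.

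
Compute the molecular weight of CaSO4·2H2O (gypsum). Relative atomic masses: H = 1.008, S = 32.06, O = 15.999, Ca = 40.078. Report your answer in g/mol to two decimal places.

172.16 g/mol

The formula mass is the sum 1·40.078 + 1·32.06 + 6·15.999 + 4·1.008.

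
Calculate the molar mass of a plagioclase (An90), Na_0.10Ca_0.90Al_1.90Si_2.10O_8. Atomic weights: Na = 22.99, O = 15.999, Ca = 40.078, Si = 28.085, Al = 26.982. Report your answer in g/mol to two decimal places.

The formula mass is the sum 0.10(22.99) + 0.90(40.078) + 1.90(26.982) + 2.10(28.085) + 8(15.999).

276.61 g/mol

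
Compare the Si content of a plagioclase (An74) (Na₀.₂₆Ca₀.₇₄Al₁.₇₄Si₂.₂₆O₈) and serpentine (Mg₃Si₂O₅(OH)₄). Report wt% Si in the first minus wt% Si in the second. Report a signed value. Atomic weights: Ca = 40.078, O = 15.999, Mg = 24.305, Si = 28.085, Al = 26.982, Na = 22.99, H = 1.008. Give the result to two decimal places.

M(Na₀.₂₆Ca₀.₇₄Al₁.₇₄Si₂.₂₆O₈) = 274.048 g/mol, so wt% Si = 63.472/274.048 × 100 = 23.16%.
M(Mg₃Si₂O₅(OH)₄) = 277.108 g/mol, so wt% Si = 56.170/277.108 × 100 = 20.27%.
23.16 − 20.27 = 2.89 pp.

2.89 percentage points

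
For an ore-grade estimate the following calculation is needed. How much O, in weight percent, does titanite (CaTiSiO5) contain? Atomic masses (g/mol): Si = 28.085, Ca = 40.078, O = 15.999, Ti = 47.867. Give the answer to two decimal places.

40.81 weight percent

Formula mass = 1×40.078 + 1×47.867 + 1×28.085 + 5×15.999 = 196.025 g/mol, of which 79.995 g is O.
So O makes up 79.995/196.025 = 0.4081 of the mass, i.e. 40.81%.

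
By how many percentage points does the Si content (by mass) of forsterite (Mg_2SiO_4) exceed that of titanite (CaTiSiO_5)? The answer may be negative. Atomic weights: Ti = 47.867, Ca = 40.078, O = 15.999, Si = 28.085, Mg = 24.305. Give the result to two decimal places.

First mineral: 28.085 g Si in 140.691 g formula = 19.96 wt% Si.
Second mineral: 28.085 g Si in 196.025 g formula = 14.33 wt% Si.
19.96% − 14.33% gives a difference of 5.63 percentage points.

5.63 percentage points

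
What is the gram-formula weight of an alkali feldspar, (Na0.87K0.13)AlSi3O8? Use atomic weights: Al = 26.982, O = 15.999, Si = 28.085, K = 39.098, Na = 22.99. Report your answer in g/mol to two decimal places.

264.31 g/mol

Na: 0.87 × 22.99 = 20.0013
K: 0.13 × 39.098 = 5.0827
Al: 1 × 26.982 = 26.9820
Si: 3 × 28.085 = 84.2550
O: 8 × 15.999 = 127.9920
Summing the contributions gives the formula mass.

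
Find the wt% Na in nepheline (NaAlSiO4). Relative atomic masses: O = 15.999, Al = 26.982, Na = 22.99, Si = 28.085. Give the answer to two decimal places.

Formula mass = 1×22.99 + 1×26.982 + 1×28.085 + 4×15.999 = 142.053 g/mol, of which 22.990 g is Na.
So Na makes up 22.990/142.053 = 0.1618 of the mass, i.e. 16.18%.

16.18 weight percent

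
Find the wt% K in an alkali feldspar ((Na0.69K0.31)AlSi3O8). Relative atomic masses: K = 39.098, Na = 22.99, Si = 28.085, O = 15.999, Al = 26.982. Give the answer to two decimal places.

M((Na0.69K0.31)AlSi3O8) = 267.212 g/mol.
K contributes 0.31 × 39.098 = 12.120 g per mole.
12.120/267.212 = 0.0454 → 4.54%.

4.54 mass %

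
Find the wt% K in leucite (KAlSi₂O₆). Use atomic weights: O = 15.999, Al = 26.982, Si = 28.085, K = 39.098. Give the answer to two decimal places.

Formula mass = 1·39.098 + 1·26.982 + 2·28.085 + 6·15.999 = 218.244 g/mol, of which 39.098 g is K.
So K makes up 39.098/218.244 = 0.1791 of the mass, i.e. 17.91%.

17.91 weight percent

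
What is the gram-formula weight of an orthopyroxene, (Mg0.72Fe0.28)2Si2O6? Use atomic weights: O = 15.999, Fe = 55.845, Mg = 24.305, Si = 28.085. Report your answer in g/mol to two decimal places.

218.44 g/mol

M = 1.44*24.305 + 0.56*55.845 + 2*28.085 + 6*15.999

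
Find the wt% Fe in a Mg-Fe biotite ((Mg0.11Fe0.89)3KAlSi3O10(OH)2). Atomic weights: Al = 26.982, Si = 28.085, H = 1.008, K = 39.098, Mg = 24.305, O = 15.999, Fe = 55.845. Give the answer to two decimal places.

Molar mass of (Mg0.11Fe0.89)3KAlSi3O10(OH)2: 0.33*24.305 + 2.67*55.845 + 1*39.098 + 1*26.982 + 3*28.085 + 12*15.999 + 2*1.008 = 501.466 g/mol.
Mass of Fe per formula unit: 2.67 × 55.845 = 149.106 g.
Weight fraction Fe = 149.106 / 501.466 = 0.2973.

29.73 wt%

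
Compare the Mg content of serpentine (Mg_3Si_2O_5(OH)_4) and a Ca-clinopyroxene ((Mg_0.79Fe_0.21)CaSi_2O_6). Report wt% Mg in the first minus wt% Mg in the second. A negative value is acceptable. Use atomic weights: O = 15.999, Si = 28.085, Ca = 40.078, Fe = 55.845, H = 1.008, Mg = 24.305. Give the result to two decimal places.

Mg in Mg_3Si_2O_5(OH)_4: molar mass 277.108 g/mol; 3×24.305 = 72.915 g → 26.31 wt%.
Mg in (Mg_0.79Fe_0.21)CaSi_2O_6: molar mass 223.170 g/mol; 0.79×24.305 = 19.201 g → 8.60 wt%.
Difference = 26.31 − 8.60 = 17.71 percentage points.

17.71 percentage points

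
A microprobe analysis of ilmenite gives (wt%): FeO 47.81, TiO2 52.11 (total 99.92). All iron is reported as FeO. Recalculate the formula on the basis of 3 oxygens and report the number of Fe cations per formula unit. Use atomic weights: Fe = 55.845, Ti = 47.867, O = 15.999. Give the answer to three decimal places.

1.013 Fe apfu

FeO (M=71.844): mol = 0.66547; Fe = 0.66547, O = 0.66547.
TiO2 (M=79.865): mol = 0.65248; Ti = 0.65248, O = 1.30496.
ΣO = 1.97043; factor = 3/ΣO = 1.52251.
Fe apfu = 0.66547 × 1.52251 = 1.013.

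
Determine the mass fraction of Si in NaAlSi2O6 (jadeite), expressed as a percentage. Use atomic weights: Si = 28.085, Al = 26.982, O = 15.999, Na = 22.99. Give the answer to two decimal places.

Molar mass of NaAlSi2O6: 1×22.99 + 1×26.982 + 2×28.085 + 6×15.999 = 202.136 g/mol.
Mass of Si per formula unit: 2 × 28.085 = 56.170 g.
Weight fraction Si = 56.170 / 202.136 = 0.2779.

27.79 mass %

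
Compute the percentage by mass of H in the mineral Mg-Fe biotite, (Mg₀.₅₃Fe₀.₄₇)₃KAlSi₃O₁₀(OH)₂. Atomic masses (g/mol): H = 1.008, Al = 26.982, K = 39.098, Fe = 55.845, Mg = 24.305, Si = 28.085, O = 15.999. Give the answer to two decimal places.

0.44 weight percent

M((Mg₀.₅₃Fe₀.₄₇)₃KAlSi₃O₁₀(OH)₂) = 461.725 g/mol.
H contributes 2 × 1.008 = 2.016 g per mole.
2.016/461.725 = 0.0044 → 0.44%.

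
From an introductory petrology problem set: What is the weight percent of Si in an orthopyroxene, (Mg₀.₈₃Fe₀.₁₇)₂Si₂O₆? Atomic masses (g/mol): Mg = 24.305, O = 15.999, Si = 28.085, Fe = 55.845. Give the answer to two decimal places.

Formula mass = 1.66*24.305 + 0.34*55.845 + 2*28.085 + 6*15.999 = 211.498 g/mol, of which 56.170 g is Si.
So Si makes up 56.170/211.498 = 0.2656 of the mass, i.e. 26.56%.

26.56 mass %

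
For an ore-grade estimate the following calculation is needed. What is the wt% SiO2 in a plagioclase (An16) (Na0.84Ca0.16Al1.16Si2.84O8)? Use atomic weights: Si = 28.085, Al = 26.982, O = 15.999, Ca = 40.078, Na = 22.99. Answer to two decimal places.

Formula mass = 264.777 g/mol.
2.84 Si → 2.8400 mol SiO2 per formula unit; M(SiO2) = 60.083, so SiO2 mass = 170.636 g.
170.636/264.777 × 100 = 64.45 wt%.

64.45 wt%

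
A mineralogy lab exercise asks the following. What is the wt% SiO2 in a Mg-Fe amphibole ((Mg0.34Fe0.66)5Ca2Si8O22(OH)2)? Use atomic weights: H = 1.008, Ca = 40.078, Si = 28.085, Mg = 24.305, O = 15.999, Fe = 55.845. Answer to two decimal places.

Molar mass of (Mg0.34Fe0.66)5Ca2Si8O22(OH)2 = 1.70·24.305 + 3.30·55.845 + 2·40.078 + 8·28.085 + 24·15.999 + 2·1.008 = 916.435 g/mol.
Each formula unit contains 8 Si, equivalent to 8/1 = 8.0000 mol SiO2.
M(SiO2) = 1×28.085 + 2×15.999 = 60.083 g/mol.
Mass of SiO2 per formula unit = 8.0000 × 60.083 = 480.664 g.
SiO2 wt% = 480.664 / 916.435 × 100 = 52.45%.

52.45 wt%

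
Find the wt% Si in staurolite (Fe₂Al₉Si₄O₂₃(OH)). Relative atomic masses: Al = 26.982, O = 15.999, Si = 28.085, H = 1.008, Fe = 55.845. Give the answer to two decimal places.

13.19 mass %

M(Fe₂Al₉Si₄O₂₃(OH)) = 851.852 g/mol.
Si contributes 4 × 28.085 = 112.340 g per mole.
112.340/851.852 = 0.1319 → 13.19%.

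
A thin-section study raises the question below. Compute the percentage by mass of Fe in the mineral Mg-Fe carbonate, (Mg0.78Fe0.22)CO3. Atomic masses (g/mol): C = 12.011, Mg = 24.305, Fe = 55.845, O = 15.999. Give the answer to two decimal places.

13.46 mass %

Molar mass of (Mg0.78Fe0.22)CO3: 0.78·24.305 + 0.22·55.845 + 1·12.011 + 3·15.999 = 91.252 g/mol.
Mass of Fe per formula unit: 0.22 × 55.845 = 12.286 g.
Weight fraction Fe = 12.286 / 91.252 = 0.1346.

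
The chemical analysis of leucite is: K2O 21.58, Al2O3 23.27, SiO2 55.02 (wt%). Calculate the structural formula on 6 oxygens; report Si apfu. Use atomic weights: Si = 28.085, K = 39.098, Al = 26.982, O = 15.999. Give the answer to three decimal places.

2.001 Si apfu

21.58 wt% K2O ÷ 94.195 g/mol = 0.22910 mol, giving 0.45820 K and 0.22910 O.
23.27 wt% Al2O3 ÷ 101.961 g/mol = 0.22822 mol, giving 0.45644 Al and 0.68466 O.
55.02 wt% SiO2 ÷ 60.083 g/mol = 0.91573 mol, giving 0.91573 Si and 1.83146 O.
Oxygen sums to 2.74522; scaling by 6/2.74522 = 2.18562 puts the formula on 6 O.
Si: 0.91573 × 2.18562 = 2.001 atoms per formula unit.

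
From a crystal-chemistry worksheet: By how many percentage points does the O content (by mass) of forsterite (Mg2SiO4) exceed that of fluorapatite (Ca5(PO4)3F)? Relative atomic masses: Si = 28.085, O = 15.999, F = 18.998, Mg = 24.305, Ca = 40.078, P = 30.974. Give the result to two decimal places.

First mineral: 63.996 g O in 140.691 g formula = 45.49 wt% O.
Second mineral: 191.988 g O in 504.298 g formula = 38.07 wt% O.
45.49% − 38.07% gives a difference of 7.42 percentage points.

7.42 percentage points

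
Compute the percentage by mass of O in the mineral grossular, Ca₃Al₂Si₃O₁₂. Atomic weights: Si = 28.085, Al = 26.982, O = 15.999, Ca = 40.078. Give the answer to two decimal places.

M(Ca₃Al₂Si₃O₁₂) = 450.441 g/mol.
O contributes 12 × 15.999 = 191.988 g per mole.
191.988/450.441 = 0.4262 → 42.62%.

42.62 mass %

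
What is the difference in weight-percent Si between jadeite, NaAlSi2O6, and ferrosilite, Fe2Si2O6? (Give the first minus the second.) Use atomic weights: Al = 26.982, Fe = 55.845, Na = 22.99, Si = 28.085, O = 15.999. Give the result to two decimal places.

Si in NaAlSi2O6: molar mass 202.136 g/mol; 2×28.085 = 56.170 g → 27.79 wt%.
Si in Fe2Si2O6: molar mass 263.854 g/mol; 2×28.085 = 56.170 g → 21.29 wt%.
Difference = 27.79 − 21.29 = 6.50 percentage points.

6.50 percentage points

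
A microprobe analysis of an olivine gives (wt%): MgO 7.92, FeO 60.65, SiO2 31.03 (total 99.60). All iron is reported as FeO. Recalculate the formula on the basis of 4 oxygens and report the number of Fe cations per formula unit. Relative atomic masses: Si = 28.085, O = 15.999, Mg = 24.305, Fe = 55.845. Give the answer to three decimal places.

1.628 Fe apfu

MgO: 7.92/40.304 = 0.19651 mol → 0.19651 mol Mg, 0.19651 mol O.
FeO: 60.65/71.844 = 0.84419 mol → 0.84419 mol Fe, 0.84419 mol O.
SiO2: 31.03/60.083 = 0.51645 mol → 0.51645 mol Si, 1.03290 mol O.
Total oxygen = 2.07360 mol. Normalization factor = 4/2.07360 = 1.92901.
Fe per 4 O = 0.84419 × 1.92901 = 1.628.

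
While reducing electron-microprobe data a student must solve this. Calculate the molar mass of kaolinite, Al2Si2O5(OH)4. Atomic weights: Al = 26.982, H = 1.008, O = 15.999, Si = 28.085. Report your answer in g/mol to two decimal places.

258.16 g/mol

M = 2×26.982 + 2×28.085 + 9×15.999 + 4×1.008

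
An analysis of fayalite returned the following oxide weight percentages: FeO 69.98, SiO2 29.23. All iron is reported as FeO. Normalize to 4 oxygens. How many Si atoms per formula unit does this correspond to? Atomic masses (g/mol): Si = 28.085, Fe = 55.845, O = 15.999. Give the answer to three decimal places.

FeO: 69.98/71.844 = 0.97405 mol → 0.97405 mol Fe, 0.97405 mol O.
SiO2: 29.23/60.083 = 0.48649 mol → 0.48649 mol Si, 0.97298 mol O.
Total oxygen = 1.94703 mol. Normalization factor = 4/1.94703 = 2.05441.
Si per 4 O = 0.48649 × 2.05441 = 0.999.

0.999 Si apfu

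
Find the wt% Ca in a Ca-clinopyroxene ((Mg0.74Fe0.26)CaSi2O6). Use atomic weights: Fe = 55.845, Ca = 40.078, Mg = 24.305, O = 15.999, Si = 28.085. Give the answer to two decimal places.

Formula mass = 0.74×24.305 + 0.26×55.845 + 1×40.078 + 2×28.085 + 6×15.999 = 224.747 g/mol, of which 40.078 g is Ca.
So Ca makes up 40.078/224.747 = 0.1783 of the mass, i.e. 17.83%.

17.83 weight percent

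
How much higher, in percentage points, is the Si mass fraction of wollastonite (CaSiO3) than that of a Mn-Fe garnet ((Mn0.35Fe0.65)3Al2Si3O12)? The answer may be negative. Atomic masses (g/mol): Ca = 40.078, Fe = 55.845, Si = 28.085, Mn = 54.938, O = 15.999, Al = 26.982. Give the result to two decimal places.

Si in CaSiO3: molar mass 116.160 g/mol; 1×28.085 = 28.085 g → 24.18 wt%.
Si in (Mn0.35Fe0.65)3Al2Si3O12: molar mass 496.790 g/mol; 3×28.085 = 84.255 g → 16.96 wt%.
Difference = 24.18 − 16.96 = 7.22 percentage points.

7.22 percentage points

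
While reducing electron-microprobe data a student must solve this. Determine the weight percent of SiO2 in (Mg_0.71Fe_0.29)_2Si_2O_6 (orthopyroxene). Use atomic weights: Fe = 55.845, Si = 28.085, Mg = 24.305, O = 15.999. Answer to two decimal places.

54.85 wt%

Molar mass of (Mg_0.71Fe_0.29)_2Si_2O_6 = 1.42*24.305 + 0.58*55.845 + 2*28.085 + 6*15.999 = 219.067 g/mol.
Each formula unit contains 2 Si, equivalent to 2/1 = 2.0000 mol SiO2.
M(SiO2) = 1×28.085 + 2×15.999 = 60.083 g/mol.
Mass of SiO2 per formula unit = 2.0000 × 60.083 = 120.166 g.
SiO2 wt% = 120.166 / 219.067 × 100 = 54.85%.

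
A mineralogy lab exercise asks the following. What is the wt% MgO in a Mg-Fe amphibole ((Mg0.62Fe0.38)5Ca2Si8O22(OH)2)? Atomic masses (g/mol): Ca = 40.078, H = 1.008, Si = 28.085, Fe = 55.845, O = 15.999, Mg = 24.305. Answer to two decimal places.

M((Mg0.62Fe0.38)5Ca2Si8O22(OH)2) = 872.279 g/mol; M(MgO) = 40.304 g/mol.
Moles MgO per formula unit = 3.10 Mg ÷ 1 = 3.1000.
MgO fraction = (3.1000 × 40.304) / 872.279 = 124.942/872.279 = 0.1432.

14.32 wt%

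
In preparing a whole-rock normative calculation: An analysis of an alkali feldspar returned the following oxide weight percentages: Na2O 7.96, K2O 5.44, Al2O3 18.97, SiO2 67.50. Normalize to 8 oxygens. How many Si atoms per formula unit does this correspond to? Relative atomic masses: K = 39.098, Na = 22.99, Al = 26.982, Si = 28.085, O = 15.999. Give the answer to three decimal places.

3.005 Si apfu

7.96 wt% Na2O ÷ 61.979 g/mol = 0.12843 mol, giving 0.25686 Na and 0.12843 O.
5.44 wt% K2O ÷ 94.195 g/mol = 0.05775 mol, giving 0.11550 K and 0.05775 O.
18.97 wt% Al2O3 ÷ 101.961 g/mol = 0.18605 mol, giving 0.37210 Al and 0.55815 O.
67.50 wt% SiO2 ÷ 60.083 g/mol = 1.12345 mol, giving 1.12345 Si and 2.24690 O.
Oxygen sums to 2.99123; scaling by 8/2.99123 = 2.67449 puts the formula on 8 O.
Si: 1.12345 × 2.67449 = 3.005 atoms per formula unit.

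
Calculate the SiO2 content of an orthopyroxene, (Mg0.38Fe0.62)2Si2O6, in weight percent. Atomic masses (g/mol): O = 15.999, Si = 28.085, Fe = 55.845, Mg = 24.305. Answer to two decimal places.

M((Mg0.38Fe0.62)2Si2O6) = 239.884 g/mol; M(SiO2) = 60.083 g/mol.
Moles SiO2 per formula unit = 2 Si ÷ 1 = 2.0000.
SiO2 fraction = (2.0000 × 60.083) / 239.884 = 120.166/239.884 = 0.5009.

50.09 wt%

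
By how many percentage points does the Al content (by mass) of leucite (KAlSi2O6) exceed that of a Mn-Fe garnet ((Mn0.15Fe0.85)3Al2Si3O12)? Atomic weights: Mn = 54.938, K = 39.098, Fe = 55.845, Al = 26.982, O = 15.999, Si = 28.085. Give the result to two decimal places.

1.51 percentage points

First mineral: 26.982 g Al in 218.244 g formula = 12.36 wt% Al.
Second mineral: 53.964 g Al in 497.334 g formula = 10.85 wt% Al.
12.36% − 10.85% gives a difference of 1.51 percentage points.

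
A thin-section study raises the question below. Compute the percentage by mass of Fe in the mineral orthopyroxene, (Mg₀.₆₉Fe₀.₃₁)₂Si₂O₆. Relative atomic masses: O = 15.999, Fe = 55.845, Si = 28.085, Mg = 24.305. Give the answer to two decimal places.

15.71 weight percent

M((Mg₀.₆₉Fe₀.₃₁)₂Si₂O₆) = 220.329 g/mol.
Fe contributes 0.62 × 55.845 = 34.624 g per mole.
34.624/220.329 = 0.1571 → 15.71%.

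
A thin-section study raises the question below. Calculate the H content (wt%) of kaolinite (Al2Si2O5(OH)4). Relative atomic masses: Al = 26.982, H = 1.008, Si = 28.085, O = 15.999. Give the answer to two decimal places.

Molar mass of Al2Si2O5(OH)4: 2·26.982 + 2·28.085 + 9·15.999 + 4·1.008 = 258.157 g/mol.
Mass of H per formula unit: 4 × 1.008 = 4.032 g.
Weight fraction H = 4.032 / 258.157 = 0.0156.

1.56 wt%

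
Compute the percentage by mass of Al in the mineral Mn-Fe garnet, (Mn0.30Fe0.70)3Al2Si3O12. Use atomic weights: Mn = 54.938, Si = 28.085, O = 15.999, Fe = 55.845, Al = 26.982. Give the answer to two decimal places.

10.86 weight percent

Molar mass of (Mn0.30Fe0.70)3Al2Si3O12: 0.90×54.938 + 2.10×55.845 + 2×26.982 + 3×28.085 + 12×15.999 = 496.926 g/mol.
Mass of Al per formula unit: 2 × 26.982 = 53.964 g.
Weight fraction Al = 53.964 / 496.926 = 0.1086.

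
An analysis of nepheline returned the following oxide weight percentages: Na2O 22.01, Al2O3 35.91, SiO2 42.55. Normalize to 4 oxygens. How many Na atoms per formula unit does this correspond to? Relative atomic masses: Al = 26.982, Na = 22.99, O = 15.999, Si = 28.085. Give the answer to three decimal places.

1.005 Na apfu

Na2O (M=61.979): mol = 0.35512; Na = 0.71024, O = 0.35512.
Al2O3 (M=101.961): mol = 0.35219; Al = 0.70438, O = 1.05657.
SiO2 (M=60.083): mol = 0.70819; Si = 0.70819, O = 1.41638.
ΣO = 2.82807; factor = 4/ΣO = 1.41439.
Na apfu = 0.71024 × 1.41439 = 1.005.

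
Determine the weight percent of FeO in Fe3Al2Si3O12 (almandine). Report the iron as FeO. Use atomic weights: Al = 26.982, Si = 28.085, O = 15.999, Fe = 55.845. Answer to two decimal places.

43.30 wt%

M(Fe3Al2Si3O12) = 497.742 g/mol; M(FeO) = 71.844 g/mol.
Moles FeO per formula unit = 3 Fe ÷ 1 = 3.0000.
FeO fraction = (3.0000 × 71.844) / 497.742 = 215.532/497.742 = 0.4330.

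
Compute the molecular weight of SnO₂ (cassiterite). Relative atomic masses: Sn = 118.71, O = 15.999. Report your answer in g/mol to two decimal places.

150.71 g/mol

The formula mass is the sum 1*118.71 + 2*15.999.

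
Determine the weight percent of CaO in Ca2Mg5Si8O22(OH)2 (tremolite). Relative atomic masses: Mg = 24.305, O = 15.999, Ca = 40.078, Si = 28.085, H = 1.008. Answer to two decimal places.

Molar mass of Ca2Mg5Si8O22(OH)2 = 2·40.078 + 5·24.305 + 8·28.085 + 24·15.999 + 2·1.008 = 812.353 g/mol.
Each formula unit contains 2 Ca, equivalent to 2/1 = 2.0000 mol CaO.
M(CaO) = 1×40.078 + 1×15.999 = 56.077 g/mol.
Mass of CaO per formula unit = 2.0000 × 56.077 = 112.154 g.
CaO wt% = 112.154 / 812.353 × 100 = 13.81%.

13.81 wt%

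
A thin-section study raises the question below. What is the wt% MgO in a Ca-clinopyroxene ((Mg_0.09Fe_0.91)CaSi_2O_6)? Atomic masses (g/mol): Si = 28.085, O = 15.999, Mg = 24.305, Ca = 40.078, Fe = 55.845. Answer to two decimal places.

Formula mass = 245.248 g/mol.
0.09 Mg → 0.0900 mol MgO per formula unit; M(MgO) = 40.304, so MgO mass = 3.627 g.
3.627/245.248 × 100 = 1.48 wt%.

1.48 wt%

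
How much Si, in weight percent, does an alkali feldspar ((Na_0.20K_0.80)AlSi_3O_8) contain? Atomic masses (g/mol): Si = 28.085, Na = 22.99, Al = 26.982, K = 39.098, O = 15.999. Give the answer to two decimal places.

Formula mass = 0.20×22.99 + 0.80×39.098 + 1×26.982 + 3×28.085 + 8×15.999 = 275.105 g/mol, of which 84.255 g is Si.
So Si makes up 84.255/275.105 = 0.3063 of the mass, i.e. 30.63%.

30.63 weight percent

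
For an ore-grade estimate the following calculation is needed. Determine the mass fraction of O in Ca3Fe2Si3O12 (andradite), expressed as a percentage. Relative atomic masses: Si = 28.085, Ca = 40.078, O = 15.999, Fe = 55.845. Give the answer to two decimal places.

M(Ca3Fe2Si3O12) = 508.167 g/mol.
O contributes 12 × 15.999 = 191.988 g per mole.
191.988/508.167 = 0.3778 → 37.78%.

37.78 weight percent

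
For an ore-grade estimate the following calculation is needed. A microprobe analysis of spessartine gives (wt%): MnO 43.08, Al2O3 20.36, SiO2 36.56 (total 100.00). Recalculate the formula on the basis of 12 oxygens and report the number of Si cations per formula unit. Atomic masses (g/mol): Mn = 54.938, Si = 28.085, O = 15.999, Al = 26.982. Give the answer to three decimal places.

3.013 Si apfu

MnO (M=70.937): mol = 0.60730; Mn = 0.60730, O = 0.60730.
Al2O3 (M=101.961): mol = 0.19968; Al = 0.39936, O = 0.59904.
SiO2 (M=60.083): mol = 0.60849; Si = 0.60849, O = 1.21698.
ΣO = 2.42332; factor = 12/ΣO = 4.95188.
Si apfu = 0.60849 × 4.95188 = 3.013.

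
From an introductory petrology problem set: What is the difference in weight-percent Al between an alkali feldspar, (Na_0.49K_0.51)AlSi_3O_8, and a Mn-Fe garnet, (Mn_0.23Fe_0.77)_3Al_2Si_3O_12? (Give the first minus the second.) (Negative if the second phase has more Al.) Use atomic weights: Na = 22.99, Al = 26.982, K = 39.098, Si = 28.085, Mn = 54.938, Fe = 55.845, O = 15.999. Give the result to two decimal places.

First mineral: 26.982 g Al in 270.434 g formula = 9.98 wt% Al.
Second mineral: 53.964 g Al in 497.116 g formula = 10.86 wt% Al.
9.98% − 10.86% gives a difference of -0.88 percentage points.

-0.88 percentage points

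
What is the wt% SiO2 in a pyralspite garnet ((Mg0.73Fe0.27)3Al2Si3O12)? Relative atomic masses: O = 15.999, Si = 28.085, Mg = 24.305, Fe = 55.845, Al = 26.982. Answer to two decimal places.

Molar mass of (Mg0.73Fe0.27)3Al2Si3O12 = 2.19*24.305 + 0.81*55.845 + 2*26.982 + 3*28.085 + 12*15.999 = 428.669 g/mol.
Each formula unit contains 3 Si, equivalent to 3/1 = 3.0000 mol SiO2.
M(SiO2) = 1×28.085 + 2×15.999 = 60.083 g/mol.
Mass of SiO2 per formula unit = 3.0000 × 60.083 = 180.249 g.
SiO2 wt% = 180.249 / 428.669 × 100 = 42.05%.

42.05 wt%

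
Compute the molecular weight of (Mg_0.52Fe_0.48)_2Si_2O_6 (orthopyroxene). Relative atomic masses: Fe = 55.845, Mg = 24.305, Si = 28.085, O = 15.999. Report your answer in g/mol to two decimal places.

The formula mass is the sum 1.04(24.305) + 0.96(55.845) + 2(28.085) + 6(15.999).

231.05 g/mol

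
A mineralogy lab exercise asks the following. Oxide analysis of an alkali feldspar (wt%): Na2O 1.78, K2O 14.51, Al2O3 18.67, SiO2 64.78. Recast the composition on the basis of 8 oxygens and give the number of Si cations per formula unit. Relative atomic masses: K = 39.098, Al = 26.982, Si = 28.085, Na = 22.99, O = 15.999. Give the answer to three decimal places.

2.986 Si apfu

1.78 wt% Na2O ÷ 61.979 g/mol = 0.02872 mol, giving 0.05744 Na and 0.02872 O.
14.51 wt% K2O ÷ 94.195 g/mol = 0.15404 mol, giving 0.30808 K and 0.15404 O.
18.67 wt% Al2O3 ÷ 101.961 g/mol = 0.18311 mol, giving 0.36622 Al and 0.54933 O.
64.78 wt% SiO2 ÷ 60.083 g/mol = 1.07818 mol, giving 1.07818 Si and 2.15636 O.
Oxygen sums to 2.88845; scaling by 8/2.88845 = 2.76965 puts the formula on 8 O.
Si: 1.07818 × 2.76965 = 2.986 atoms per formula unit.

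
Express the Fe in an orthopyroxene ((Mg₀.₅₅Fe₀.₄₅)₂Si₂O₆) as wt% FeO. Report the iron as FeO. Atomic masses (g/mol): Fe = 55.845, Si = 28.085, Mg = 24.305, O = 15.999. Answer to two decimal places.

28.22 wt%

Molar mass of (Mg₀.₅₅Fe₀.₄₅)₂Si₂O₆ = 1.10×24.305 + 0.90×55.845 + 2×28.085 + 6×15.999 = 229.160 g/mol.
Each formula unit contains 0.90 Fe, equivalent to 0.90/1 = 0.9000 mol FeO.
M(FeO) = 1×55.845 + 1×15.999 = 71.844 g/mol.
Mass of FeO per formula unit = 0.9000 × 71.844 = 64.660 g.
FeO wt% = 64.660 / 229.160 × 100 = 28.22%.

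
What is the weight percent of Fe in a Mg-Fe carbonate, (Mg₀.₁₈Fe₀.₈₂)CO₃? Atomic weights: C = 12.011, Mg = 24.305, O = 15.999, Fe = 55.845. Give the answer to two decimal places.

Formula mass = 0.18*24.305 + 0.82*55.845 + 1*12.011 + 3*15.999 = 110.176 g/mol, of which 45.793 g is Fe.
So Fe makes up 45.793/110.176 = 0.4156 of the mass, i.e. 41.56%.

41.56 wt%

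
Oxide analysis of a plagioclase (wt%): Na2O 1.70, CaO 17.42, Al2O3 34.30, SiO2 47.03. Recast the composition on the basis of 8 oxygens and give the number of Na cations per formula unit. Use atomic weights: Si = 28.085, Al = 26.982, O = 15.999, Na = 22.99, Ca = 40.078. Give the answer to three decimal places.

Na2O (M=61.979): mol = 0.02743; Na = 0.05486, O = 0.02743.
CaO (M=56.077): mol = 0.31064; Ca = 0.31064, O = 0.31064.
Al2O3 (M=101.961): mol = 0.33640; Al = 0.67280, O = 1.00920.
SiO2 (M=60.083): mol = 0.78275; Si = 0.78275, O = 1.56550.
ΣO = 2.91277; factor = 8/ΣO = 2.74653.
Na apfu = 0.05486 × 2.74653 = 0.151.

0.151 Na apfu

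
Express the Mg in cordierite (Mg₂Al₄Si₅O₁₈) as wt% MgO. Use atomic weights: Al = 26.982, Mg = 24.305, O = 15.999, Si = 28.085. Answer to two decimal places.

Molar mass of Mg₂Al₄Si₅O₁₈ = 2·24.305 + 4·26.982 + 5·28.085 + 18·15.999 = 584.945 g/mol.
Each formula unit contains 2 Mg, equivalent to 2/1 = 2.0000 mol MgO.
M(MgO) = 1×24.305 + 1×15.999 = 40.304 g/mol.
Mass of MgO per formula unit = 2.0000 × 40.304 = 80.608 g.
MgO wt% = 80.608 / 584.945 × 100 = 13.78%.

13.78 wt%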